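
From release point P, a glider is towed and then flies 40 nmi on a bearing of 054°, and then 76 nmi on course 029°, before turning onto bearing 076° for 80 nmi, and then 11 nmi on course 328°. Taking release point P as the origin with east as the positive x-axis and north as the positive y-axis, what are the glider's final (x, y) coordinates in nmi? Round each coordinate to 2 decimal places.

Leg 1 (054°, 40 nmi): east 40 sin 54° = 32.36, north 40 cos 54° = 23.51
Leg 2 (029°, 76 nmi): east 76 sin 29° = 36.85, north 76 cos 29° = 66.47
Leg 3 (076°, 80 nmi): east 80 sin 76° = 77.62, north 80 cos 76° = 19.35
Leg 4 (328°, 11 nmi): east 11 sin 328° = -5.83, north 11 cos 328° = 9.33
Summing: 141.00 nmi east, 118.66 nmi north → (141.00, 118.66).

(141.00, 118.66)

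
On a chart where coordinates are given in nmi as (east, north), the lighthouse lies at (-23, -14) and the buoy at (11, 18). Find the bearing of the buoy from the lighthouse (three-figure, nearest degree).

Δeast = 11 − -23 = 34.00; Δnorth = 18 − -14 = 32.00.
Bearing = atan2(Δeast, Δnorth) mod 360° = 46.74° ≈ 047°.

047°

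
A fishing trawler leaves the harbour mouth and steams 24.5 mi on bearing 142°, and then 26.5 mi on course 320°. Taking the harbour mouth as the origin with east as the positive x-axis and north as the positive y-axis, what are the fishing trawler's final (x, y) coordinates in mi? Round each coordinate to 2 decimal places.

(-1.95, 0.99)

Leg 1 (142°, 24.5 mi): east 24.5 sin 142° = 15.08, north 24.5 cos 142° = -19.31
Leg 2 (320°, 26.5 mi): east 26.5 sin 320° = -17.03, north 26.5 cos 320° = 20.30
Summing: -1.95 mi east, 0.99 mi north → (-1.95, 0.99).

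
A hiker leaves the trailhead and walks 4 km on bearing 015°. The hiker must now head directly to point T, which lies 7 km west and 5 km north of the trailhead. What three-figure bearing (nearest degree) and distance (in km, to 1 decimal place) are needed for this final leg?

278°, 8.1 km

Leg 1 (015°, 4 km): east 4 sin 15° = 1.04, north 4 cos 15° = 3.86
Current position: (1.04, 3.86). Target: (-7, 5). Remaining: Δeast = -8.04, Δnorth = 1.14.
Bearing = atan2(-8.04, 1.14) mod 360° = 278.05°; distance = √((-8.04)² + (1.14)²) = 8.115 km.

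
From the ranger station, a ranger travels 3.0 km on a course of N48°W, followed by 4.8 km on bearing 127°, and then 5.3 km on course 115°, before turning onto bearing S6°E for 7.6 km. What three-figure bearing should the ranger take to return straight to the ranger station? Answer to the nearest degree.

326°

Leg 1 (N48°W, 3.0 km): east 3.0 sin 312° = -2.23, north 3.0 cos 312° = 2.01
Leg 2 (127°, 4.8 km): east 4.8 sin 127° = 3.83, north 4.8 cos 127° = -2.89
Leg 3 (115°, 5.3 km): east 5.3 sin 115° = 4.80, north 5.3 cos 115° = -2.24
Leg 4 (S6°E, 7.6 km): east 7.6 sin 174° = 0.79, north 7.6 cos 174° = -7.56
Net displacement: 7.20 east, -10.68 north. Direction back to start is (-7.20, 10.68): bearing = atan2(-7.20, 10.68) mod 360° = 326.01° ≈ 326°.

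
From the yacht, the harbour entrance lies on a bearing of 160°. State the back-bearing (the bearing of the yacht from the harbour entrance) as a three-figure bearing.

Back-bearing = 160° + 180° = 340°.

340°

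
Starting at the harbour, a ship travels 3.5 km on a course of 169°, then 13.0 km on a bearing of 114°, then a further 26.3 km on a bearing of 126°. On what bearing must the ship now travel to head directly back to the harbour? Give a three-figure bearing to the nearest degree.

Leg 1 (169°, 3.5 km): east 3.5 sin 169° = 0.67, north 3.5 cos 169° = -3.44
Leg 2 (114°, 13.0 km): east 13.0 sin 114° = 11.88, north 13.0 cos 114° = -5.29
Leg 3 (126°, 26.3 km): east 26.3 sin 126° = 21.28, north 26.3 cos 126° = -15.46
Net displacement: 33.82 east, -24.18 north. Direction back to start is (-33.82, 24.18): bearing = atan2(-33.82, 24.18) mod 360° = 305.56° ≈ 306°.

306°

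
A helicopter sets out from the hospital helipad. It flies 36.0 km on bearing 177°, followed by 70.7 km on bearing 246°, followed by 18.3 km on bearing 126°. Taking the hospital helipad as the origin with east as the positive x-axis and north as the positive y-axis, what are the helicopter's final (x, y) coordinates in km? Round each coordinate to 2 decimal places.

Leg 1 (177°, 36.0 km): east 36.0 sin 177° = 1.88, north 36.0 cos 177° = -35.95
Leg 2 (246°, 70.7 km): east 70.7 sin 246° = -64.59, north 70.7 cos 246° = -28.76
Leg 3 (126°, 18.3 km): east 18.3 sin 126° = 14.81, north 18.3 cos 126° = -10.76
Summing: -47.90 km east, -75.46 km north → (-47.90, -75.46).

(-47.90, -75.46)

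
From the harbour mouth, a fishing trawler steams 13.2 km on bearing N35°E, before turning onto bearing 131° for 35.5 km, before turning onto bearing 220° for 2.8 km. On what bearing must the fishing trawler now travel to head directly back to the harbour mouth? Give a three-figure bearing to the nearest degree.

294°

Leg 1 (N35°E, 13.2 km): east 13.2 sin 35° = 7.57, north 13.2 cos 35° = 10.81
Leg 2 (131°, 35.5 km): east 35.5 sin 131° = 26.79, north 35.5 cos 131° = -23.29
Leg 3 (220°, 2.8 km): east 2.8 sin 220° = -1.80, north 2.8 cos 220° = -2.14
Net displacement: 32.56 east, -14.62 north. Direction back to start is (-32.56, 14.62): bearing = atan2(-32.56, 14.62) mod 360° = 294.18° ≈ 294°.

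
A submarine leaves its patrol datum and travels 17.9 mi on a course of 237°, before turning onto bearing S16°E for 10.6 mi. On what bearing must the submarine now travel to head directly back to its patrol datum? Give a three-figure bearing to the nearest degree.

Leg 1 (237°, 17.9 mi): east 17.9 sin 237° = -15.01, north 17.9 cos 237° = -9.75
Leg 2 (S16°E, 10.6 mi): east 10.6 sin 164° = 2.92, north 10.6 cos 164° = -10.19
Net displacement: -12.09 east, -19.94 north. Direction back to start is (12.09, 19.94): bearing = atan2(12.09, 19.94) mod 360° = 31.23° ≈ 031°.

031°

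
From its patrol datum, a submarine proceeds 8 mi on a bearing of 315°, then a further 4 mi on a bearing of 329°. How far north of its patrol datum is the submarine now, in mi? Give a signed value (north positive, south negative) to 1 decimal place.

Leg 1 (315°, 8 mi): east 8 sin 315° = -5.66, north 8 cos 315° = 5.66
Leg 2 (329°, 4 mi): east 4 sin 329° = -2.06, north 4 cos 329° = 3.43
Net north component: 9.09 mi.

9.1 mi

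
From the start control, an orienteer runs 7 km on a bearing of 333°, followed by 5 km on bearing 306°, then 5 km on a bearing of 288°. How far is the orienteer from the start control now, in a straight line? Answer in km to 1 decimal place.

Leg 1 (333°, 7 km): east 7 sin 333° = -3.18, north 7 cos 333° = 6.24
Leg 2 (306°, 5 km): east 5 sin 306° = -4.05, north 5 cos 306° = 2.94
Leg 3 (288°, 5 km): east 5 sin 288° = -4.76, north 5 cos 288° = 1.55
Net: -11.98 east, 10.72 north. Distance = √((-11.98)² + (10.72)²) = 16.075 km.

16.1 km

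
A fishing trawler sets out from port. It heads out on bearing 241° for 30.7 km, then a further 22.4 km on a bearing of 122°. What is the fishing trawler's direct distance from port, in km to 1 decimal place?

27.9 km

Leg 1 (241°, 30.7 km): east 30.7 sin 241° = -26.85, north 30.7 cos 241° = -14.88
Leg 2 (122°, 22.4 km): east 22.4 sin 122° = 19.00, north 22.4 cos 122° = -11.87
Net: -7.85 east, -26.75 north. Distance = √((-7.85)² + (-26.75)²) = 27.883 km.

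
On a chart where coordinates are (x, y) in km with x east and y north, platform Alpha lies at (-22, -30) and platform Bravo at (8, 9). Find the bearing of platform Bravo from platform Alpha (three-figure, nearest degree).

038°

Δeast = 8 − -22 = 30.00; Δnorth = 9 − -30 = 39.00.
Bearing = atan2(Δeast, Δnorth) mod 360° = 37.57° ≈ 038°.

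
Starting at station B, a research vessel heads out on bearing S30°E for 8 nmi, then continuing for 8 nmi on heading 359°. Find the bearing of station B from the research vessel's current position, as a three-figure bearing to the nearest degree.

254°

Leg 1 (S30°E, 8 nmi): east 8 sin 150° = 4.00, north 8 cos 150° = -6.93
Leg 2 (359°, 8 nmi): east 8 sin 359° = -0.14, north 8 cos 359° = 8.00
Net displacement: 3.86 east, 1.07 north. Direction back to start is (-3.86, -1.07): bearing = atan2(-3.86, -1.07) mod 360° = 254.50° ≈ 254°.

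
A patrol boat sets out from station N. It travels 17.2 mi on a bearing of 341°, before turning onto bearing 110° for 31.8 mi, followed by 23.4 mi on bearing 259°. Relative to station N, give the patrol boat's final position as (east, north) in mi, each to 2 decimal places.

Leg 1 (341°, 17.2 mi): east 17.2 sin 341° = -5.60, north 17.2 cos 341° = 16.26
Leg 2 (110°, 31.8 mi): east 31.8 sin 110° = 29.88, north 31.8 cos 110° = -10.88
Leg 3 (259°, 23.4 mi): east 23.4 sin 259° = -22.97, north 23.4 cos 259° = -4.46
Summing: 1.31 mi east, 0.92 mi north → (1.31, 0.92).

(1.31, 0.92)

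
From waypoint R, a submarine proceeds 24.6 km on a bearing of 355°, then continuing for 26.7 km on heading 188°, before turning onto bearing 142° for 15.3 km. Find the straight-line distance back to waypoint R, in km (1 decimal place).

Leg 1 (355°, 24.6 km): east 24.6 sin 355° = -2.14, north 24.6 cos 355° = 24.51
Leg 2 (188°, 26.7 km): east 26.7 sin 188° = -3.72, north 26.7 cos 188° = -26.44
Leg 3 (142°, 15.3 km): east 15.3 sin 142° = 9.42, north 15.3 cos 142° = -12.06
Net: 3.56 east, -13.99 north. Distance = √((3.56)² + (-13.99)²) = 14.436 km.

14.4 km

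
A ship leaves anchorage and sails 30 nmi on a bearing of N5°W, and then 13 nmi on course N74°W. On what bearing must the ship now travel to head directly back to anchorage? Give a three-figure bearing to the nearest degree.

156°

Leg 1 (N5°W, 30 nmi): east 30 sin 355° = -2.61, north 30 cos 355° = 29.89
Leg 2 (N74°W, 13 nmi): east 13 sin 286° = -12.50, north 13 cos 286° = 3.58
Net displacement: -15.11 east, 33.47 north. Direction back to start is (15.11, -33.47): bearing = atan2(15.11, -33.47) mod 360° = 155.70° ≈ 156°.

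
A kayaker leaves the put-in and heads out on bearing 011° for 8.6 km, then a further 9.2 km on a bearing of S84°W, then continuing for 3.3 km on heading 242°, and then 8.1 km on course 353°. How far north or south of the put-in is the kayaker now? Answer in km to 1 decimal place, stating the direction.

Leg 1 (011°, 8.6 km): east 8.6 sin 11° = 1.64, north 8.6 cos 11° = 8.44
Leg 2 (S84°W, 9.2 km): east 9.2 sin 264° = -9.15, north 9.2 cos 264° = -0.96
Leg 3 (242°, 3.3 km): east 3.3 sin 242° = -2.91, north 3.3 cos 242° = -1.55
Leg 4 (353°, 8.1 km): east 8.1 sin 353° = -0.99, north 8.1 cos 353° = 8.04
Net north component: 13.97 km.

14.0 km north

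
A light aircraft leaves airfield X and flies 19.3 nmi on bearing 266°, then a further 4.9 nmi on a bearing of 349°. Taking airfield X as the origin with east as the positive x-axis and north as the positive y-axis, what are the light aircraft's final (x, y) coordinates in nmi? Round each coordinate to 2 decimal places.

(-20.19, 3.46)

Leg 1 (266°, 19.3 nmi): east 19.3 sin 266° = -19.25, north 19.3 cos 266° = -1.35
Leg 2 (349°, 4.9 nmi): east 4.9 sin 349° = -0.93, north 4.9 cos 349° = 4.81
Summing: -20.19 nmi east, 3.46 nmi north → (-20.19, 3.46).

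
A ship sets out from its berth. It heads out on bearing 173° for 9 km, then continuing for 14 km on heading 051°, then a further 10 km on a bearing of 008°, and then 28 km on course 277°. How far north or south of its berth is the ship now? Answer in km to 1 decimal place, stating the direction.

13.2 km north

Leg 1 (173°, 9 km): east 9 sin 173° = 1.10, north 9 cos 173° = -8.93
Leg 2 (051°, 14 km): east 14 sin 51° = 10.88, north 14 cos 51° = 8.81
Leg 3 (008°, 10 km): east 10 sin 8° = 1.39, north 10 cos 8° = 9.90
Leg 4 (277°, 28 km): east 28 sin 277° = -27.79, north 28 cos 277° = 3.41
Net north component: 13.19 km.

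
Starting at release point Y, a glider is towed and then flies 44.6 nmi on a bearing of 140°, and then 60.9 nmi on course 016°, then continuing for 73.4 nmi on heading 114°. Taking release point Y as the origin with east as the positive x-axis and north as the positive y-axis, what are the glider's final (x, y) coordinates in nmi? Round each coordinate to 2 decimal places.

Leg 1 (140°, 44.6 nmi): east 44.6 sin 140° = 28.67, north 44.6 cos 140° = -34.17
Leg 2 (016°, 60.9 nmi): east 60.9 sin 16° = 16.79, north 60.9 cos 16° = 58.54
Leg 3 (114°, 73.4 nmi): east 73.4 sin 114° = 67.05, north 73.4 cos 114° = -29.85
Summing: 112.51 nmi east, -5.48 nmi north → (112.51, -5.48).

(112.51, -5.48)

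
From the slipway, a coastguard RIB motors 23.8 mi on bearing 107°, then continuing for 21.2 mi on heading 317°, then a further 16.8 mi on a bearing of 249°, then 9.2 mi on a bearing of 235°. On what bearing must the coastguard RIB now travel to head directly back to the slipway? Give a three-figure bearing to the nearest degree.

Leg 1 (107°, 23.8 mi): east 23.8 sin 107° = 22.76, north 23.8 cos 107° = -6.96
Leg 2 (317°, 21.2 mi): east 21.2 sin 317° = -14.46, north 21.2 cos 317° = 15.50
Leg 3 (249°, 16.8 mi): east 16.8 sin 249° = -15.68, north 16.8 cos 249° = -6.02
Leg 4 (235°, 9.2 mi): east 9.2 sin 235° = -7.54, north 9.2 cos 235° = -5.28
Net displacement: -14.92 east, -2.75 north. Direction back to start is (14.92, 2.75): bearing = atan2(14.92, 2.75) mod 360° = 79.55° ≈ 080°.

080°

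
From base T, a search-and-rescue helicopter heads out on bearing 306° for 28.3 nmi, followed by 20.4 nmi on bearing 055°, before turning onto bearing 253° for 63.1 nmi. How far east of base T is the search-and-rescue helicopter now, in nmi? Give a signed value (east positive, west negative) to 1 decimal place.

-66.5 nmi

Leg 1 (306°, 28.3 nmi): east 28.3 sin 306° = -22.90, north 28.3 cos 306° = 16.63
Leg 2 (055°, 20.4 nmi): east 20.4 sin 55° = 16.71, north 20.4 cos 55° = 11.70
Leg 3 (253°, 63.1 nmi): east 63.1 sin 253° = -60.34, north 63.1 cos 253° = -18.45
Net east component: -66.53 nmi.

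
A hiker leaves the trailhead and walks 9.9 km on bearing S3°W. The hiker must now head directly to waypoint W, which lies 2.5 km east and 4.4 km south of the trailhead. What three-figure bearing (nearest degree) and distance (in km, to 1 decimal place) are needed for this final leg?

029°, 6.3 km

Leg 1 (S3°W, 9.9 km): east 9.9 sin 183° = -0.52, north 9.9 cos 183° = -9.89
Current position: (-0.52, -9.89). Target: (2.5, -4.4). Remaining: Δeast = 3.02, Δnorth = 5.49.
Bearing = atan2(3.02, 5.49) mod 360° = 28.82°; distance = √((3.02)² + (5.49)²) = 6.262 km.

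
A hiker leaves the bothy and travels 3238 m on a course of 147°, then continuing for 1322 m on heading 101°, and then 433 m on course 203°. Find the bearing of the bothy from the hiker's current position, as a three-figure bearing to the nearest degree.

319°

Leg 1 (147°, 3238 m): east 3238 sin 147° = 1763.54, north 3238 cos 147° = -2715.62
Leg 2 (101°, 1322 m): east 1322 sin 101° = 1297.71, north 1322 cos 101° = -252.25
Leg 3 (203°, 433 m): east 433 sin 203° = -169.19, north 433 cos 203° = -398.58
Net displacement: 2892.07 east, -3366.44 north. Direction back to start is (-2892.07, 3366.44): bearing = atan2(-2892.07, 3366.44) mod 360° = 319.33° ≈ 319°.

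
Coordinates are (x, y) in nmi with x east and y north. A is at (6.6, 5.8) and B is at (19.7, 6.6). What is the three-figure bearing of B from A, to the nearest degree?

Δeast = 19.7 − 6.6 = 13.10; Δnorth = 6.6 − 5.8 = 0.80.
Bearing = atan2(Δeast, Δnorth) mod 360° = 86.51° ≈ 087°.

087°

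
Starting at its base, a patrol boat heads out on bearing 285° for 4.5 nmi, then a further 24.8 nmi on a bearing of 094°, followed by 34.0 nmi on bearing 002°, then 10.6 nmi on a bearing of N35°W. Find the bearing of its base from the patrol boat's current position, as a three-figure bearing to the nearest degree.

200°

Leg 1 (285°, 4.5 nmi): east 4.5 sin 285° = -4.35, north 4.5 cos 285° = 1.16
Leg 2 (094°, 24.8 nmi): east 24.8 sin 94° = 24.74, north 24.8 cos 94° = -1.73
Leg 3 (002°, 34.0 nmi): east 34.0 sin 2° = 1.19, north 34.0 cos 2° = 33.98
Leg 4 (N35°W, 10.6 nmi): east 10.6 sin 325° = -6.08, north 10.6 cos 325° = 8.68
Net displacement: 15.50 east, 42.10 north. Direction back to start is (-15.50, -42.10): bearing = atan2(-15.50, -42.10) mod 360° = 200.21° ≈ 200°.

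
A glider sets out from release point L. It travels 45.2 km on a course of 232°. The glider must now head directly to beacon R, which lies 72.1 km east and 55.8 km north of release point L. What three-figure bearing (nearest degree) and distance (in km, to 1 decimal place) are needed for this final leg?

052°, 136.4 km

Leg 1 (232°, 45.2 km): east 45.2 sin 232° = -35.62, north 45.2 cos 232° = -27.83
Current position: (-35.62, -27.83). Target: (72.1, 55.8). Remaining: Δeast = 107.72, Δnorth = 83.63.
Bearing = atan2(107.72, 83.63) mod 360° = 52.18°; distance = √((107.72)² + (83.63)²) = 136.370 km.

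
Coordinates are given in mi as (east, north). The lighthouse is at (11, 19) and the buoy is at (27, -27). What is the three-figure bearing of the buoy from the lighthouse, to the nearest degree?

161°

Δeast = 27 − 11 = 16.00; Δnorth = -27 − 19 = -46.00.
Bearing = atan2(Δeast, Δnorth) mod 360° = 160.82° ≈ 161°.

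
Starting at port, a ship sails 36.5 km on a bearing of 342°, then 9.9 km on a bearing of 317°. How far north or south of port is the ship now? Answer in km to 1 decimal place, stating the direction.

42.0 km north

Leg 1 (342°, 36.5 km): east 36.5 sin 342° = -11.28, north 36.5 cos 342° = 34.71
Leg 2 (317°, 9.9 km): east 9.9 sin 317° = -6.75, north 9.9 cos 317° = 7.24
Net north component: 41.95 km.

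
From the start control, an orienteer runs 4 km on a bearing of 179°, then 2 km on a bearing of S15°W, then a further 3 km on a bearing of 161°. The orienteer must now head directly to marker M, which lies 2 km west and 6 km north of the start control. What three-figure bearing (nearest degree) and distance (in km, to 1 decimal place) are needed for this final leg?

350°, 15.0 km

Leg 1 (179°, 4 km): east 4 sin 179° = 0.07, north 4 cos 179° = -4.00
Leg 2 (S15°W, 2 km): east 2 sin 195° = -0.52, north 2 cos 195° = -1.93
Leg 3 (161°, 3 km): east 3 sin 161° = 0.98, north 3 cos 161° = -2.84
Current position: (0.53, -8.77). Target: (-2, 6). Remaining: Δeast = -2.53, Δnorth = 14.77.
Bearing = atan2(-2.53, 14.77) mod 360° = 350.28°; distance = √((-2.53)² + (14.77)²) = 14.983 km.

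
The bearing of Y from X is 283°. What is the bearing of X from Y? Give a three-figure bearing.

Back-bearing = 283° − 180° = 103°.

103°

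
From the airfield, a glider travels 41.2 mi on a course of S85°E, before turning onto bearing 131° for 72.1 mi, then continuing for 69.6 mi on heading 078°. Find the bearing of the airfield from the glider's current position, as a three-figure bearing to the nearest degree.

283°

Leg 1 (S85°E, 41.2 mi): east 41.2 sin 95° = 41.04, north 41.2 cos 95° = -3.59
Leg 2 (131°, 72.1 mi): east 72.1 sin 131° = 54.41, north 72.1 cos 131° = -47.30
Leg 3 (078°, 69.6 mi): east 69.6 sin 78° = 68.08, north 69.6 cos 78° = 14.47
Net displacement: 163.54 east, -36.42 north. Direction back to start is (-163.54, 36.42): bearing = atan2(-163.54, 36.42) mod 360° = 282.56° ≈ 283°.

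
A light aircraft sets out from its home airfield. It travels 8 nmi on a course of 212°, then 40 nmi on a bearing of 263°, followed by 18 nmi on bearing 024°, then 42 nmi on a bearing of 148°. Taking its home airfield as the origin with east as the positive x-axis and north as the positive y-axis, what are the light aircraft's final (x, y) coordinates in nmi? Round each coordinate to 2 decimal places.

(-14.36, -30.83)

Leg 1 (212°, 8 nmi): east 8 sin 212° = -4.24, north 8 cos 212° = -6.78
Leg 2 (263°, 40 nmi): east 40 sin 263° = -39.70, north 40 cos 263° = -4.87
Leg 3 (024°, 18 nmi): east 18 sin 24° = 7.32, north 18 cos 24° = 16.44
Leg 4 (148°, 42 nmi): east 42 sin 148° = 22.26, north 42 cos 148° = -35.62
Summing: -14.36 nmi east, -30.83 nmi north → (-14.36, -30.83).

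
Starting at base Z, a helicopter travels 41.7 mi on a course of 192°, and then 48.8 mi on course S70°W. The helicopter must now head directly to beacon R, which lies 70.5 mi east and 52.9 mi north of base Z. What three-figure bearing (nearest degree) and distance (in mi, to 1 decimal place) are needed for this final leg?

Leg 1 (192°, 41.7 mi): east 41.7 sin 192° = -8.67, north 41.7 cos 192° = -40.79
Leg 2 (S70°W, 48.8 mi): east 48.8 sin 250° = -45.86, north 48.8 cos 250° = -16.69
Current position: (-54.53, -57.48). Target: (70.5, 52.9). Remaining: Δeast = 125.03, Δnorth = 110.38.
Bearing = atan2(125.03, 110.38) mod 360° = 48.56°; distance = √((125.03)² + (110.38)²) = 166.779 mi.

049°, 166.8 mi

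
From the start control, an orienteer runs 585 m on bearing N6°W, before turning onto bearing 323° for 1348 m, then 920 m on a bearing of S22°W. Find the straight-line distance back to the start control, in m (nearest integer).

Leg 1 (N6°W, 585 m): east 585 sin 354° = -61.15, north 585 cos 354° = 581.80
Leg 2 (323°, 1348 m): east 1348 sin 323° = -811.25, north 1348 cos 323° = 1076.56
Leg 3 (S22°W, 920 m): east 920 sin 202° = -344.64, north 920 cos 202° = -853.01
Net: -1217.03 east, 805.35 north. Distance = √((-1217.03)² + (805.35)²) = 1459.368 m.

1459 m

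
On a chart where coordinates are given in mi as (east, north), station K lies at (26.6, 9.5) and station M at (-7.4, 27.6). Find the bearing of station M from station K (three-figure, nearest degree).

Δeast = -7.4 − 26.6 = -34.00; Δnorth = 27.6 − 9.5 = 18.10.
Bearing = atan2(Δeast, Δnorth) mod 360° = 298.03° ≈ 298°.

298°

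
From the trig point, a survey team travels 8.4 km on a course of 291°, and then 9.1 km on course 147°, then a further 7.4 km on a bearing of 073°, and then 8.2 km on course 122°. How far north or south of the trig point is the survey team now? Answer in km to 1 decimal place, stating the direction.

Leg 1 (291°, 8.4 km): east 8.4 sin 291° = -7.84, north 8.4 cos 291° = 3.01
Leg 2 (147°, 9.1 km): east 9.1 sin 147° = 4.96, north 9.1 cos 147° = -7.63
Leg 3 (073°, 7.4 km): east 7.4 sin 73° = 7.08, north 7.4 cos 73° = 2.16
Leg 4 (122°, 8.2 km): east 8.2 sin 122° = 6.95, north 8.2 cos 122° = -4.35
Net north component: -6.80 km.

6.8 km south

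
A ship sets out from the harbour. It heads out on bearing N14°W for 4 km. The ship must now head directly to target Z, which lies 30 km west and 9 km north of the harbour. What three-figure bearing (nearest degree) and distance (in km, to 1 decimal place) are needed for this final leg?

Leg 1 (N14°W, 4 km): east 4 sin 346° = -0.97, north 4 cos 346° = 3.88
Current position: (-0.97, 3.88). Target: (-30, 9). Remaining: Δeast = -29.03, Δnorth = 5.12.
Bearing = atan2(-29.03, 5.12) mod 360° = 280.00°; distance = √((-29.03)² + (5.12)²) = 29.480 km.

280°, 29.5 km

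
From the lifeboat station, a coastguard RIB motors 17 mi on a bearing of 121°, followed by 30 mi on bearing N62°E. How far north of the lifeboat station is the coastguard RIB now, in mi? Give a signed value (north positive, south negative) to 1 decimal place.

Leg 1 (121°, 17 mi): east 17 sin 121° = 14.57, north 17 cos 121° = -8.76
Leg 2 (N62°E, 30 mi): east 30 sin 62° = 26.49, north 30 cos 62° = 14.08
Net north component: 5.33 mi.

5.3 mi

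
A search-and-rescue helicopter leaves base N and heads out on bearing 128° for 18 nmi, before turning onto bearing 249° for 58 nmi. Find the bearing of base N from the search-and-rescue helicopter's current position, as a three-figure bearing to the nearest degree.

051°

Leg 1 (128°, 18 nmi): east 18 sin 128° = 14.18, north 18 cos 128° = -11.08
Leg 2 (249°, 58 nmi): east 58 sin 249° = -54.15, north 58 cos 249° = -20.79
Net displacement: -39.96 east, -31.87 north. Direction back to start is (39.96, 31.87): bearing = atan2(39.96, 31.87) mod 360° = 51.43° ≈ 051°.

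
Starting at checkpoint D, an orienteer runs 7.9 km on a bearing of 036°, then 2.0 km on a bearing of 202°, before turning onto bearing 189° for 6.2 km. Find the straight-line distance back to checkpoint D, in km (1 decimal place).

Leg 1 (036°, 7.9 km): east 7.9 sin 36° = 4.64, north 7.9 cos 36° = 6.39
Leg 2 (202°, 2.0 km): east 2.0 sin 202° = -0.75, north 2.0 cos 202° = -1.85
Leg 3 (189°, 6.2 km): east 6.2 sin 189° = -0.97, north 6.2 cos 189° = -6.12
Net: 2.92 east, -1.59 north. Distance = √((2.92)² + (-1.59)²) = 3.327 km.

3.3 km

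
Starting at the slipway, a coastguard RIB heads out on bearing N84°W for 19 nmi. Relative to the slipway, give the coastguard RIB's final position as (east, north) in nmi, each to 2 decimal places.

Leg 1 (N84°W, 19 nmi): east 19 sin 276° = -18.90, north 19 cos 276° = 1.99
Summing: -18.90 nmi east, 1.99 nmi north → (-18.90, 1.99).

(-18.90, 1.99)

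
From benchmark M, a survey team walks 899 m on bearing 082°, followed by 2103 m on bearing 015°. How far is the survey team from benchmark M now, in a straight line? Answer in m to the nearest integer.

Leg 1 (082°, 899 m): east 899 sin 82° = 890.25, north 899 cos 82° = 125.12
Leg 2 (015°, 2103 m): east 2103 sin 15° = 544.30, north 2103 cos 15° = 2031.34
Net: 1434.55 east, 2156.46 north. Distance = √((1434.55)² + (2156.46)²) = 2590.027 m.

2590 m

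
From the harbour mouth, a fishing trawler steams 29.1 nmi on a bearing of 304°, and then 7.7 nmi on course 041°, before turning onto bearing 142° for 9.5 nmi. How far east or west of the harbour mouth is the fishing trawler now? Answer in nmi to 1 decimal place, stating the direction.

Leg 1 (304°, 29.1 nmi): east 29.1 sin 304° = -24.12, north 29.1 cos 304° = 16.27
Leg 2 (041°, 7.7 nmi): east 7.7 sin 41° = 5.05, north 7.7 cos 41° = 5.81
Leg 3 (142°, 9.5 nmi): east 9.5 sin 142° = 5.85, north 9.5 cos 142° = -7.49
Net east component: -13.22 nmi.

13.2 nmi west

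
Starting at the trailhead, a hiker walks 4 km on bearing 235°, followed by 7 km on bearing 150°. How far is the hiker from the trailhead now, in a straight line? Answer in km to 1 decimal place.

8.4 km

Leg 1 (235°, 4 km): east 4 sin 235° = -3.28, north 4 cos 235° = -2.29
Leg 2 (150°, 7 km): east 7 sin 150° = 3.50, north 7 cos 150° = -6.06
Net: 0.22 east, -8.36 north. Distance = √((0.22)² + (-8.36)²) = 8.359 km.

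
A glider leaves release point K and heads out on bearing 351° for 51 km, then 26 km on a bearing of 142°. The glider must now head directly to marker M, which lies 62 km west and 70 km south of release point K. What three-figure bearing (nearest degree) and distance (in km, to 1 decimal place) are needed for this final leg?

Leg 1 (351°, 51 km): east 51 sin 351° = -7.98, north 51 cos 351° = 50.37
Leg 2 (142°, 26 km): east 26 sin 142° = 16.01, north 26 cos 142° = -20.49
Current position: (8.03, 29.88). Target: (-62, -70). Remaining: Δeast = -70.03, Δnorth = -99.88.
Bearing = atan2(-70.03, -99.88) mod 360° = 215.03°; distance = √((-70.03)² + (-99.88)²) = 121.987 km.

215°, 122.0 km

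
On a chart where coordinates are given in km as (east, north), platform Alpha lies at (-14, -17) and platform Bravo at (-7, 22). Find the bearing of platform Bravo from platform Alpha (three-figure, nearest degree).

010°

Δeast = -7 − -14 = 7.00; Δnorth = 22 − -17 = 39.00.
Bearing = atan2(Δeast, Δnorth) mod 360° = 10.18° ≈ 010°.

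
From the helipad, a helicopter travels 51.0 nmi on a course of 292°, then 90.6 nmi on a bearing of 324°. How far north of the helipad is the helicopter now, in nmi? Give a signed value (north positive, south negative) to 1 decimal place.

92.4 nmi

Leg 1 (292°, 51.0 nmi): east 51.0 sin 292° = -47.29, north 51.0 cos 292° = 19.10
Leg 2 (324°, 90.6 nmi): east 90.6 sin 324° = -53.25, north 90.6 cos 324° = 73.30
Net north component: 92.40 nmi.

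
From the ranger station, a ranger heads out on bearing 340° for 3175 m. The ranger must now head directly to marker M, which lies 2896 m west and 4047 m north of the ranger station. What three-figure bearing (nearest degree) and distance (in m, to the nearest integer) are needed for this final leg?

Leg 1 (340°, 3175 m): east 3175 sin 340° = -1085.91, north 3175 cos 340° = 2983.52
Current position: (-1085.91, 2983.52). Target: (-2896, 4047). Remaining: Δeast = -1810.09, Δnorth = 1063.48.
Bearing = atan2(-1810.09, 1063.48) mod 360° = 300.44°; distance = √((-1810.09)² + (1063.48)²) = 2099.379 m.

300°, 2099 m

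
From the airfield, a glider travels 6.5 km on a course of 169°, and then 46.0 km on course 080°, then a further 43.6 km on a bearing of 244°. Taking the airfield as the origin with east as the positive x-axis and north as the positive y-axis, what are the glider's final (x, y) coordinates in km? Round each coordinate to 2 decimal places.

Leg 1 (169°, 6.5 km): east 6.5 sin 169° = 1.24, north 6.5 cos 169° = -6.38
Leg 2 (080°, 46.0 km): east 46.0 sin 80° = 45.30, north 46.0 cos 80° = 7.99
Leg 3 (244°, 43.6 km): east 43.6 sin 244° = -39.19, north 43.6 cos 244° = -19.11
Summing: 7.35 km east, -17.51 km north → (7.35, -17.51).

(7.35, -17.51)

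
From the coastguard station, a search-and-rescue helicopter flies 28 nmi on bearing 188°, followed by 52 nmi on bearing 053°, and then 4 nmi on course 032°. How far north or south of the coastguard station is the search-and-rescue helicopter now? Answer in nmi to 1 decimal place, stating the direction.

7.0 nmi north

Leg 1 (188°, 28 nmi): east 28 sin 188° = -3.90, north 28 cos 188° = -27.73
Leg 2 (053°, 52 nmi): east 52 sin 53° = 41.53, north 52 cos 53° = 31.29
Leg 3 (032°, 4 nmi): east 4 sin 32° = 2.12, north 4 cos 32° = 3.39
Net north component: 6.96 nmi.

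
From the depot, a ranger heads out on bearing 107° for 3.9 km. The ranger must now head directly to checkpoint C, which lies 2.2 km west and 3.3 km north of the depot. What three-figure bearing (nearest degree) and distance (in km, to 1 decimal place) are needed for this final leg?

Leg 1 (107°, 3.9 km): east 3.9 sin 107° = 3.73, north 3.9 cos 107° = -1.14
Current position: (3.73, -1.14). Target: (-2.2, 3.3). Remaining: Δeast = -5.93, Δnorth = 4.44.
Bearing = atan2(-5.93, 4.44) mod 360° = 306.83°; distance = √((-5.93)² + (4.44)²) = 7.408 km.

307°, 7.4 km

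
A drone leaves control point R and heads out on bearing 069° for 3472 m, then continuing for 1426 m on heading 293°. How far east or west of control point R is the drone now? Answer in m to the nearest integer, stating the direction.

Leg 1 (069°, 3472 m): east 3472 sin 69° = 3241.39, north 3472 cos 69° = 1244.25
Leg 2 (293°, 1426 m): east 1426 sin 293° = -1312.64, north 1426 cos 293° = 557.18
Net east component: 1928.75 m.

1929 m east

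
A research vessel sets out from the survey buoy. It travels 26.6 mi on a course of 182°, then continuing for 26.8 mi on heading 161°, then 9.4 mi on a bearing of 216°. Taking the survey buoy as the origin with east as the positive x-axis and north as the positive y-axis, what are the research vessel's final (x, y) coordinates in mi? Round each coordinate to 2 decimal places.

Leg 1 (182°, 26.6 mi): east 26.6 sin 182° = -0.93, north 26.6 cos 182° = -26.58
Leg 2 (161°, 26.8 mi): east 26.8 sin 161° = 8.73, north 26.8 cos 161° = -25.34
Leg 3 (216°, 9.4 mi): east 9.4 sin 216° = -5.53, north 9.4 cos 216° = -7.60
Summing: 2.27 mi east, -59.53 mi north → (2.27, -59.53).

(2.27, -59.53)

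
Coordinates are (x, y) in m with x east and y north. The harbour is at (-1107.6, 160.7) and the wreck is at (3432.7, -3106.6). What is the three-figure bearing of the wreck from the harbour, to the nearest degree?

Δeast = 3432.7 − -1107.6 = 4540.30; Δnorth = -3106.6 − 160.7 = -3267.30.
Bearing = atan2(Δeast, Δnorth) mod 360° = 125.74° ≈ 126°.

126°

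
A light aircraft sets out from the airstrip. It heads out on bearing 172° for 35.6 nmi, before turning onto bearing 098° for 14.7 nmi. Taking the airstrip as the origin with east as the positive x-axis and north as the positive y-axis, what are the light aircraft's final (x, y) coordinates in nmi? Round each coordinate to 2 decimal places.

(19.51, -37.30)

Leg 1 (172°, 35.6 nmi): east 35.6 sin 172° = 4.95, north 35.6 cos 172° = -35.25
Leg 2 (098°, 14.7 nmi): east 14.7 sin 98° = 14.56, north 14.7 cos 98° = -2.05
Summing: 19.51 nmi east, -37.30 nmi north → (19.51, -37.30).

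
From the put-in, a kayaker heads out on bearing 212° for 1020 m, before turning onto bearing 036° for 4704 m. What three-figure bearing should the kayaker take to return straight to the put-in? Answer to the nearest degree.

217°

Leg 1 (212°, 1020 m): east 1020 sin 212° = -540.52, north 1020 cos 212° = -865.01
Leg 2 (036°, 4704 m): east 4704 sin 36° = 2764.94, north 4704 cos 36° = 3805.62
Net displacement: 2224.42 east, 2940.61 north. Direction back to start is (-2224.42, -2940.61): bearing = atan2(-2224.42, -2940.61) mod 360° = 217.11° ≈ 217°.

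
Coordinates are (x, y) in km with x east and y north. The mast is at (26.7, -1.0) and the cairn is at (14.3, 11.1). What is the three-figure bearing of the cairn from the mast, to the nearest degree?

314°

Δeast = 14.3 − 26.7 = -12.40; Δnorth = 11.1 − -1.0 = 12.10.
Bearing = atan2(Δeast, Δnorth) mod 360° = 314.30° ≈ 314°.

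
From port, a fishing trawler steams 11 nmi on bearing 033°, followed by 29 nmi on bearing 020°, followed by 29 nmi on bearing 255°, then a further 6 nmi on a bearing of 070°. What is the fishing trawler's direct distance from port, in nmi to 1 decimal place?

31.7 nmi

Leg 1 (033°, 11 nmi): east 11 sin 33° = 5.99, north 11 cos 33° = 9.23
Leg 2 (020°, 29 nmi): east 29 sin 20° = 9.92, north 29 cos 20° = 27.25
Leg 3 (255°, 29 nmi): east 29 sin 255° = -28.01, north 29 cos 255° = -7.51
Leg 4 (070°, 6 nmi): east 6 sin 70° = 5.64, north 6 cos 70° = 2.05
Net: -6.46 east, 31.02 north. Distance = √((-6.46)² + (31.02)²) = 31.689 nmi.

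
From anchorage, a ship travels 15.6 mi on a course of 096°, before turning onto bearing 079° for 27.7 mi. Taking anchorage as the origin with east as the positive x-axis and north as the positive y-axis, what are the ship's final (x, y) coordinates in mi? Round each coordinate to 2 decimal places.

(42.71, 3.65)

Leg 1 (096°, 15.6 mi): east 15.6 sin 96° = 15.51, north 15.6 cos 96° = -1.63
Leg 2 (079°, 27.7 mi): east 27.7 sin 79° = 27.19, north 27.7 cos 79° = 5.29
Summing: 42.71 mi east, 3.65 mi north → (42.71, 3.65).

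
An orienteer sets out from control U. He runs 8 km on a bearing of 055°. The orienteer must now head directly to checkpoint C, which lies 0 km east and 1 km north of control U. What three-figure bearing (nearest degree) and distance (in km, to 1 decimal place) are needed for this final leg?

241°, 7.5 km

Leg 1 (055°, 8 km): east 8 sin 55° = 6.55, north 8 cos 55° = 4.59
Current position: (6.55, 4.59). Target: (0, 1). Remaining: Δeast = -6.55, Δnorth = -3.59.
Bearing = atan2(-6.55, -3.59) mod 360° = 241.29°; distance = √((-6.55)² + (-3.59)²) = 7.471 km.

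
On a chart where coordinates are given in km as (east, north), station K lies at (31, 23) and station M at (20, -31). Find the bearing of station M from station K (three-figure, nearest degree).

192°

Δeast = 20 − 31 = -11.00; Δnorth = -31 − 23 = -54.00.
Bearing = atan2(Δeast, Δnorth) mod 360° = 191.51° ≈ 192°.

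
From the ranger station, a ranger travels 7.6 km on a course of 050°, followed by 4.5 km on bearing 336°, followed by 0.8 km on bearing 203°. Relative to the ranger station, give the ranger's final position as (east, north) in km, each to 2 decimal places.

(3.68, 8.26)

Leg 1 (050°, 7.6 km): east 7.6 sin 50° = 5.82, north 7.6 cos 50° = 4.89
Leg 2 (336°, 4.5 km): east 4.5 sin 336° = -1.83, north 4.5 cos 336° = 4.11
Leg 3 (203°, 0.8 km): east 0.8 sin 203° = -0.31, north 0.8 cos 203° = -0.74
Summing: 3.68 km east, 8.26 km north → (3.68, 8.26).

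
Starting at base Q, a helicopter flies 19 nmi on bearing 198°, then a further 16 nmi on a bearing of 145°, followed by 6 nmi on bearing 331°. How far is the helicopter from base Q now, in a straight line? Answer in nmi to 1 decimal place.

Leg 1 (198°, 19 nmi): east 19 sin 198° = -5.87, north 19 cos 198° = -18.07
Leg 2 (145°, 16 nmi): east 16 sin 145° = 9.18, north 16 cos 145° = -13.11
Leg 3 (331°, 6 nmi): east 6 sin 331° = -2.91, north 6 cos 331° = 5.25
Net: 0.40 east, -25.93 north. Distance = √((0.40)² + (-25.93)²) = 25.932 nmi.

25.9 nmi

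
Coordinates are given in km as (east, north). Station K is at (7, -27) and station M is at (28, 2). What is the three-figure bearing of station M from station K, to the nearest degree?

036°

Δeast = 28 − 7 = 21.00; Δnorth = 2 − -27 = 29.00.
Bearing = atan2(Δeast, Δnorth) mod 360° = 35.91° ≈ 036°.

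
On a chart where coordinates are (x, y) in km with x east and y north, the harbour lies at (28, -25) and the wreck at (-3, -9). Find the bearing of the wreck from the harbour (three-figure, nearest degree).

Δeast = -3 − 28 = -31.00; Δnorth = -9 − -25 = 16.00.
Bearing = atan2(Δeast, Δnorth) mod 360° = 297.30° ≈ 297°.

297°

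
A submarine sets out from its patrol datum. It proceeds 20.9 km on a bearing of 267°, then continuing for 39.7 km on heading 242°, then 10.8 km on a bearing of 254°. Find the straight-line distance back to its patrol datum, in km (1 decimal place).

70.1 km

Leg 1 (267°, 20.9 km): east 20.9 sin 267° = -20.87, north 20.9 cos 267° = -1.09
Leg 2 (242°, 39.7 km): east 39.7 sin 242° = -35.05, north 39.7 cos 242° = -18.64
Leg 3 (254°, 10.8 km): east 10.8 sin 254° = -10.38, north 10.8 cos 254° = -2.98
Net: -66.31 east, -22.71 north. Distance = √((-66.31)² + (-22.71)²) = 70.087 km.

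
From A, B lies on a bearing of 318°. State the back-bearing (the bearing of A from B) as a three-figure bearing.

Back-bearing = 318° − 180° = 138°.

138°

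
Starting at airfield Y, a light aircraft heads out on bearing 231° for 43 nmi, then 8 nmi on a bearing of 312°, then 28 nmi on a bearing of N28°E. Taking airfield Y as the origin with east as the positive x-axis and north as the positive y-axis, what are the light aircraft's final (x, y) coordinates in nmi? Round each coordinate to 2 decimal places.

(-26.22, 3.01)

Leg 1 (231°, 43 nmi): east 43 sin 231° = -33.42, north 43 cos 231° = -27.06
Leg 2 (312°, 8 nmi): east 8 sin 312° = -5.95, north 8 cos 312° = 5.35
Leg 3 (N28°E, 28 nmi): east 28 sin 28° = 13.15, north 28 cos 28° = 24.72
Summing: -26.22 nmi east, 3.01 nmi north → (-26.22, 3.01).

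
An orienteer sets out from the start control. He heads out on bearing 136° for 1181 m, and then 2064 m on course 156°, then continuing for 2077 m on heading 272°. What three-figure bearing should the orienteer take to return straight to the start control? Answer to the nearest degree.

Leg 1 (136°, 1181 m): east 1181 sin 136° = 820.39, north 1181 cos 136° = -849.54
Leg 2 (156°, 2064 m): east 2064 sin 156° = 839.50, north 2064 cos 156° = -1885.56
Leg 3 (272°, 2077 m): east 2077 sin 272° = -2075.73, north 2077 cos 272° = 72.49
Net displacement: -415.84 east, -2662.61 north. Direction back to start is (415.84, 2662.61): bearing = atan2(415.84, 2662.61) mod 360° = 8.88° ≈ 009°.

009°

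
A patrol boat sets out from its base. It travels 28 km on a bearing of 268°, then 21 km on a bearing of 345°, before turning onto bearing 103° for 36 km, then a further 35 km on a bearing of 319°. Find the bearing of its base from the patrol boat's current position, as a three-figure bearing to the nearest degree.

Leg 1 (268°, 28 km): east 28 sin 268° = -27.98, north 28 cos 268° = -0.98
Leg 2 (345°, 21 km): east 21 sin 345° = -5.44, north 21 cos 345° = 20.28
Leg 3 (103°, 36 km): east 36 sin 103° = 35.08, north 36 cos 103° = -8.10
Leg 4 (319°, 35 km): east 35 sin 319° = -22.96, north 35 cos 319° = 26.41
Net displacement: -21.30 east, 37.62 north. Direction back to start is (21.30, -37.62): bearing = atan2(21.30, -37.62) mod 360° = 150.48° ≈ 150°.

150°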